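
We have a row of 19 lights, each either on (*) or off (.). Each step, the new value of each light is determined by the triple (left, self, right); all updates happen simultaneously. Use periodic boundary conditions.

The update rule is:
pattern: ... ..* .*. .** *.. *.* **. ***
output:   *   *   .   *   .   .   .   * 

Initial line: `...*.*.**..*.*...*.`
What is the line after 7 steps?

**..*..****..***..*

step 1: ***....*..*....**..
step 2: **..***..*..****..*
step 3: *..***..*..****..**
step 4: ..***..*..****..***
step 5: .***..*..****..***.
step 6: ***..*..****..***..
step 7: **..*..****..***..*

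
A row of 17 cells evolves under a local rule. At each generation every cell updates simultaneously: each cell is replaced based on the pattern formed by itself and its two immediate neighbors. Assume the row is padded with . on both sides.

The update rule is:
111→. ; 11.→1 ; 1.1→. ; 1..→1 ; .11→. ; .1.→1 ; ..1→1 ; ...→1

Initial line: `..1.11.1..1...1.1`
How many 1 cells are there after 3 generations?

13

111..1.11111111.1
..1111........1.1
11...1111111111.1
count of 1: 13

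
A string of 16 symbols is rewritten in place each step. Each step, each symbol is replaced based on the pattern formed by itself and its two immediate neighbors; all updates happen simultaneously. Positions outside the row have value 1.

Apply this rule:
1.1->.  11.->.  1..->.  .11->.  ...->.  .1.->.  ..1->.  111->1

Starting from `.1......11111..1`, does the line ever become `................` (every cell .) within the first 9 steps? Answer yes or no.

.........111....
..........1.....
................
all cells are . at step 3

yes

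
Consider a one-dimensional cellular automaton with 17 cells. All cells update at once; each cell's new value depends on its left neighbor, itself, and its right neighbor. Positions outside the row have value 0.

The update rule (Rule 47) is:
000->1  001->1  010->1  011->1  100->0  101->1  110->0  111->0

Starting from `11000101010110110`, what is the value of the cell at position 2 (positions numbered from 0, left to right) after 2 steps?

1

step 1: 10011111111101100
step 2: 10110000000011001
position 2 holds 1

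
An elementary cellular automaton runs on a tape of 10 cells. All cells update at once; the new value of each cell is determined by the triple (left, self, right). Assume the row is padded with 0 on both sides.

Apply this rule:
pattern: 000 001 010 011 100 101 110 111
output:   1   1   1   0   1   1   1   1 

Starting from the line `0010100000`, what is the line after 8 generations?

0110110111

1111111111
0111111111
1011111111
1101111111
0110111111
1011011111
1101101111
0110110111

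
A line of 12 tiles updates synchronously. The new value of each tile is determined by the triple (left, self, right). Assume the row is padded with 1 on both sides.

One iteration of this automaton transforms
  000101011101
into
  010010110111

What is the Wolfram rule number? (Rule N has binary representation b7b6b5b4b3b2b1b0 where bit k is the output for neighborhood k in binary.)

105

position 8: 111 → 0  (bit 7 = 0)
position 9: 110 → 1  (bit 6 = 1)
position 4: 101 → 1  (bit 5 = 1)
position 0: 100 → 0  (bit 4 = 0)
position 7: 011 → 1  (bit 3 = 1)
position 3: 010 → 0  (bit 2 = 0)
position 2: 001 → 0  (bit 1 = 0)
position 1: 000 → 1  (bit 0 = 1)
bits b7..b0 = 01101001 = 105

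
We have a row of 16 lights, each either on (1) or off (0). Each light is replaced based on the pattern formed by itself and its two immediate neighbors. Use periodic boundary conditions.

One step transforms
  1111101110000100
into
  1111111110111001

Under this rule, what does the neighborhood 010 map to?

0

At position 13 the neighborhood is 010; the next row has 0 there.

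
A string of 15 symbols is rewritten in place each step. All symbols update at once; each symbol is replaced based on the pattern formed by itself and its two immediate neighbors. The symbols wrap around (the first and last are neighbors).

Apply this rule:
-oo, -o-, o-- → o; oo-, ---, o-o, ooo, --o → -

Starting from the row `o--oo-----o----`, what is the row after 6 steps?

oo-o-o----oo---
o--o-oo---o-o--
oo-o-o-o--o-oo-
o--o-o-oo-o-o--
oo-o-o-o--o-oo-  (repeats step 3; period 2)
step 6: o--o-o-oo-o-o--

o--o-o-oo-o-o--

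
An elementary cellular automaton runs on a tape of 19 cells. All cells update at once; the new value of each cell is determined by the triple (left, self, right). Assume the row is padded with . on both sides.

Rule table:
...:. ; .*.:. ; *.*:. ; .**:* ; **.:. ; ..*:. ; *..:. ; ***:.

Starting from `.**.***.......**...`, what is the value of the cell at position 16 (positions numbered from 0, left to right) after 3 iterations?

.*..*.........*....
...................
...................
position 16 holds .

.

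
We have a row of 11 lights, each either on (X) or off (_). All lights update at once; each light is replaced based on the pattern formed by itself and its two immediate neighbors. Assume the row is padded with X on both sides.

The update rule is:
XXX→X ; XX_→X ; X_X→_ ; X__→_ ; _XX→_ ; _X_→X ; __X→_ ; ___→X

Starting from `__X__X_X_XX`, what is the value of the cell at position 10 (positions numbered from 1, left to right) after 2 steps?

_

__X__X_X__X
__X__X_X___
position 10 holds _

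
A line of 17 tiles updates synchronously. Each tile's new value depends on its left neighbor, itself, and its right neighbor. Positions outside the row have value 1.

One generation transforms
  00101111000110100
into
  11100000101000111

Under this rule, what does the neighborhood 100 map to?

1

At position 0 the neighborhood is 100; the next row has 1 there.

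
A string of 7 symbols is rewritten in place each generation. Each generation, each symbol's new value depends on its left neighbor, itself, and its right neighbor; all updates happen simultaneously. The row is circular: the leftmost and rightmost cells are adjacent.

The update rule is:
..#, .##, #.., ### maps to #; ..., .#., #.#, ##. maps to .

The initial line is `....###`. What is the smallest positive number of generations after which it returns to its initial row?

#..###.
.####..
####.#.
###....
##.#..#
#...###
.#.####
...###.
..###.#
####...
###.#.#
##....#
#.#..##
...####
#.####.
..###..
.###.#.
###...#
##.#.##
#....##
.#..###
..####.
.####.#
.###...
###.#..
##...##
#.#.###
....###

28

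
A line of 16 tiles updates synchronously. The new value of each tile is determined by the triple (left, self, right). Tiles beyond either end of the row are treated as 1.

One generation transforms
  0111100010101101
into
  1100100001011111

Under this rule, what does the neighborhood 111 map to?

0

At position 2 the neighborhood is 111; the next row has 0 there.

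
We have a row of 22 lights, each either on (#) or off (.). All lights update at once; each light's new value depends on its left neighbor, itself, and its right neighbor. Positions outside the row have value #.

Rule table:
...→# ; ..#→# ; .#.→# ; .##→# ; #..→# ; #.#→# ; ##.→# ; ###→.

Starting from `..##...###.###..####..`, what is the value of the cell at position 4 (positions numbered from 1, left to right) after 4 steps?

########.###.####..###
.......###.###..####..
########.###.####..###  (repeats step 1; period 2)
step 4: .......###.###..####..
position 4 holds .

.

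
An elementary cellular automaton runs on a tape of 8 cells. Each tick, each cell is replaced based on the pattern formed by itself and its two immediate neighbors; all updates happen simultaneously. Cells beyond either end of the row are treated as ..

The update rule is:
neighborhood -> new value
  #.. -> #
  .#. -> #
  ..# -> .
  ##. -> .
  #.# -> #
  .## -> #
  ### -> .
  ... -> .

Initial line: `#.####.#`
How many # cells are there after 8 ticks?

tick 1: ###...##
tick 2: #..#..#.
tick 3: ##.##.##
tick 4: #.##.##.
tick 5: ###.##.#
tick 6: #..##.##
tick 7: ##.#.##.
tick 8: #.####.#
count of #: 6

6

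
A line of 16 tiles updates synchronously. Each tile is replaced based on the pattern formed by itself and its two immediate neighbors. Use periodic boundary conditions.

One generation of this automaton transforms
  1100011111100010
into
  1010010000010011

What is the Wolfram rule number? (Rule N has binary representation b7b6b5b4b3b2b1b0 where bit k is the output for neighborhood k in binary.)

60

position 6: 111 → 0  (bit 7 = 0)
position 1: 110 → 0  (bit 6 = 0)
position 15: 101 → 1  (bit 5 = 1)
position 2: 100 → 1  (bit 4 = 1)
position 0: 011 → 1  (bit 3 = 1)
position 14: 010 → 1  (bit 2 = 1)
position 4: 001 → 0  (bit 1 = 0)
position 3: 000 → 0  (bit 0 = 0)
bits b7..b0 = 00111100 = 60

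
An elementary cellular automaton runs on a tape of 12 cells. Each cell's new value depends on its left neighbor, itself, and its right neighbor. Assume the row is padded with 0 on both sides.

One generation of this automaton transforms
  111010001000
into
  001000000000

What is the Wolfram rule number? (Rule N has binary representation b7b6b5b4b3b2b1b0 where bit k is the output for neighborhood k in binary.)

position 1: 111 → 0  (bit 7 = 0)
position 2: 110 → 1  (bit 6 = 1)
position 3: 101 → 0  (bit 5 = 0)
position 5: 100 → 0  (bit 4 = 0)
position 0: 011 → 0  (bit 3 = 0)
position 4: 010 → 0  (bit 2 = 0)
position 7: 001 → 0  (bit 1 = 0)
position 6: 000 → 0  (bit 0 = 0)
bits b7..b0 = 01000000 = 64

64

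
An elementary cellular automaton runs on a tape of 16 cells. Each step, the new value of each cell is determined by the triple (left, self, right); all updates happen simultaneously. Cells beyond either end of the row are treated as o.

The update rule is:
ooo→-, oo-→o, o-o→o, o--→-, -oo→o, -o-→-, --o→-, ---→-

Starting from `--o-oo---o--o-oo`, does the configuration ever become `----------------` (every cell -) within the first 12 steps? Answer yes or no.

yes

step 1: ---ooo-------oo-
step 2: ---o-o-------ooo
step 3: ----o--------o--
step 4: ----------------
all cells are - at step 4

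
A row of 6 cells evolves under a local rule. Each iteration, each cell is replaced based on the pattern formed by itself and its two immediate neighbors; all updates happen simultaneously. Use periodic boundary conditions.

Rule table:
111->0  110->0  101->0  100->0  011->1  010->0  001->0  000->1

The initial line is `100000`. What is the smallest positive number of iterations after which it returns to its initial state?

9

001110
101000
000010
111000
100010
001000
100011
001010
100000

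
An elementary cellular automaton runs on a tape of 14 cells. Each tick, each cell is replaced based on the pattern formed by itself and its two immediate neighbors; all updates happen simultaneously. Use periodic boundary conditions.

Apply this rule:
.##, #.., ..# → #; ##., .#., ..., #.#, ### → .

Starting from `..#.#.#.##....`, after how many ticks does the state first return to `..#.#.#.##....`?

.#......#.#...
#.#....#...#..
...#..#.#.#.##
#.#.##......#.
....#.#....#..
...#...#..#.#.
..#.#.#.##...#
##......#.#.#.
#.#....#......
...#..#.#....#
#.#.##...#..#.
....#.#.#.##..
...#......#.#.
..#.#....#...#
##...#..#.#.#.
#.#.#.##......
......#.#....#
#....#...#..#.
.#..#.#.#.##..
#.##......#.#.
..#.#....#....
.#...#..#.#...
#.#.#.##...#..
......#.#.#.##
#....#......#.
.#..#.#....#..
#.##...#..#.#.
..#.#.#.##....

28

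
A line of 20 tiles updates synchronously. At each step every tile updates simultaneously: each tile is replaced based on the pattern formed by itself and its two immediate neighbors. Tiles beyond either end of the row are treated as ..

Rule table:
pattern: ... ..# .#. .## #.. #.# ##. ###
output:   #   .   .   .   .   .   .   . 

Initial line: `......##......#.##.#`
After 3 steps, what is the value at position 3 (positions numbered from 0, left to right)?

#

#####....####.......
......##......######
#####....####.......
position 3 holds #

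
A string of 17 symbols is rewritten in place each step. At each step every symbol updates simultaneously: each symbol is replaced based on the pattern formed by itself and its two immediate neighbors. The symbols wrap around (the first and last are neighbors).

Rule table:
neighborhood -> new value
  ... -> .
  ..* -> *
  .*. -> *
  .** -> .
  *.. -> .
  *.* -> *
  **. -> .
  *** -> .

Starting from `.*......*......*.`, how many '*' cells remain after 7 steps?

6

step 1: **.....**.....**.
step 2: ......*......*..*
step 3: .....**.....**.**
step 4: ....*......*..*..
step 5: ...**.....**.**..
step 6: ..*......*..*....
step 7: .**.....**.**....
count of *: 6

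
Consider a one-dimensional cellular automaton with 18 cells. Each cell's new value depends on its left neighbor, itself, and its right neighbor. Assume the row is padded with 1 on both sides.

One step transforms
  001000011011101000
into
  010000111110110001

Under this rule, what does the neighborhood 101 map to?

At position 9 the neighborhood is 101; the next row has 1 there.

1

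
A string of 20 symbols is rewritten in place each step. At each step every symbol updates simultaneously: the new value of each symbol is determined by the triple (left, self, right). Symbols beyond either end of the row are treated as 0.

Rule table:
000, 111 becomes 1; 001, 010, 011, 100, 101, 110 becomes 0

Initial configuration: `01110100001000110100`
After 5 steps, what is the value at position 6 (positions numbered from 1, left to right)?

0

step 1: 00100001100010000001
step 2: 10001100001000111100
step 3: 00100001100010011001
step 4: 10001100001000000000
step 5: 00100001100011111111
position 6 holds 0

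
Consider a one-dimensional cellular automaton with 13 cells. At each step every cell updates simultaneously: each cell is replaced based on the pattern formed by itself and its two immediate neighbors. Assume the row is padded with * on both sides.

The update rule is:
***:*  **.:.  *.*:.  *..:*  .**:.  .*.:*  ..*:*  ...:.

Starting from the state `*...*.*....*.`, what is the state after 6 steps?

.*.**.**..**.
.*......**...
.**....*..*.*
...*..*****..
*.****.***.**
...**...*...*

...**...*...*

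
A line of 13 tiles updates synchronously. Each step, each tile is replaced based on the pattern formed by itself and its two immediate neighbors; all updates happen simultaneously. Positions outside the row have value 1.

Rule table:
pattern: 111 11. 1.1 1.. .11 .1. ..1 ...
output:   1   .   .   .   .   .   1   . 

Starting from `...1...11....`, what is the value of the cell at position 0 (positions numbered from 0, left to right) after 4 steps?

step 1: ..1...1.....1
step 2: .1...1.....1.
step 3: ....1.....1..
step 4: ...1.....1..1
position 0 holds .

.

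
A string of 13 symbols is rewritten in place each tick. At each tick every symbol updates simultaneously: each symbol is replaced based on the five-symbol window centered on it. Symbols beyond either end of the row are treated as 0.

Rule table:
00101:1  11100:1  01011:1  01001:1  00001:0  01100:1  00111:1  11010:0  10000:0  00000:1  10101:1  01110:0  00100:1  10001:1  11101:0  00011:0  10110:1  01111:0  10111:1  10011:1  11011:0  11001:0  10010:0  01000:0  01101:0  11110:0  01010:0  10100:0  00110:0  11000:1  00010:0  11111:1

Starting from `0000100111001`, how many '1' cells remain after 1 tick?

8

1100111101001
count of 1: 8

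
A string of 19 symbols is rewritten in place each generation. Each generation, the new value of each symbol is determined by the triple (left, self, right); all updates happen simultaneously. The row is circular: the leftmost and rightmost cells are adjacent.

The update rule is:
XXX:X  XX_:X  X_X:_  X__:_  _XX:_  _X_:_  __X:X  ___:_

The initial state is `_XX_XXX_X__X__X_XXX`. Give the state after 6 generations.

X____X__X___X______

__X__XX___X__X___XX
_X__X_X__X__X___X_X
___X____X__X___X___
__X____X__X___X____
_X____X__X___X_____
X____X__X___X______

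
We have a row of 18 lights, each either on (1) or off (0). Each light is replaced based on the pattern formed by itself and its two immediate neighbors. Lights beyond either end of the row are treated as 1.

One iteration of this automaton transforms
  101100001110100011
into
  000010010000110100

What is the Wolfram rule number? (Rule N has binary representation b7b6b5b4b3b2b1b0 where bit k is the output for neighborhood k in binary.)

22

position 9: 111 → 0  (bit 7 = 0)
position 0: 110 → 0  (bit 6 = 0)
position 1: 101 → 0  (bit 5 = 0)
position 4: 100 → 1  (bit 4 = 1)
position 2: 011 → 0  (bit 3 = 0)
position 12: 010 → 1  (bit 2 = 1)
position 7: 001 → 1  (bit 1 = 1)
position 5: 000 → 0  (bit 0 = 0)
bits b7..b0 = 00010110 = 22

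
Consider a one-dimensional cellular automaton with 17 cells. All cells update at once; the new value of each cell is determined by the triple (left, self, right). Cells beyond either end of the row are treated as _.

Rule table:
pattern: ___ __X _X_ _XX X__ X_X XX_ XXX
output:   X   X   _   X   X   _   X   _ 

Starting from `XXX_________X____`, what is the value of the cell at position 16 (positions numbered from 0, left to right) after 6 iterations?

iteration 1: X_XXXXXXXXXX_XXXX
iteration 2: __X________X_X__X
iteration 3: XX_XXXXXXXX___XX_
iteration 4: XX_X______XXXXXXX
iteration 5: XX__XXXXXXX_____X
iteration 6: XXXXX_____XXXXXX_
position 16 holds _

_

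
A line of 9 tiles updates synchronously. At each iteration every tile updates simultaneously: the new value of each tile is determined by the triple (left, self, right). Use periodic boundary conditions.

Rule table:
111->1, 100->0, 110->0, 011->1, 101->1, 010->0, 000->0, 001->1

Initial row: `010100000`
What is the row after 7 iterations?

000101000

101000000
010000001
100000010
000000101
000001010
000010100
000101000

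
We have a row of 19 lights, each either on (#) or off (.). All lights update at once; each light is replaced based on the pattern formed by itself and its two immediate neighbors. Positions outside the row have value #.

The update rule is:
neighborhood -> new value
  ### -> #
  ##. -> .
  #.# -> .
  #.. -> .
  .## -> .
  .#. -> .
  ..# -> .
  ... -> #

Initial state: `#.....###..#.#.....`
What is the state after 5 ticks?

..###..#.......###.
...#.....#####..#..
.#...###..###......
...#..#....#..####.
.#......##.....##..

.#......##.....##..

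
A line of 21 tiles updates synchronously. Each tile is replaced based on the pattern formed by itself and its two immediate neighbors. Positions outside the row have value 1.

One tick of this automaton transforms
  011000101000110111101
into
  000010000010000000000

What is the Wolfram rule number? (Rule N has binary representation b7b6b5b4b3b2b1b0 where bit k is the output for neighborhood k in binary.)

position 16: 111 → 0  (bit 7 = 0)
position 2: 110 → 0  (bit 6 = 0)
position 0: 101 → 0  (bit 5 = 0)
position 3: 100 → 0  (bit 4 = 0)
position 1: 011 → 0  (bit 3 = 0)
position 6: 010 → 0  (bit 2 = 0)
position 5: 001 → 0  (bit 1 = 0)
position 4: 000 → 1  (bit 0 = 1)
bits b7..b0 = 00000001 = 1

1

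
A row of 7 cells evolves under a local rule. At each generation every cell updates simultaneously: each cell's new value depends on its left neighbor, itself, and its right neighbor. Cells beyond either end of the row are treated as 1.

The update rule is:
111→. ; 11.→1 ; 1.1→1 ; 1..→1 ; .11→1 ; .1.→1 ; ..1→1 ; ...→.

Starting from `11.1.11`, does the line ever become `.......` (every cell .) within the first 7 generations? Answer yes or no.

yes

generation 1: .11111.
generation 2: 11...11
generation 3: .11.11.
generation 4: 1111111
generation 5: .......
all cells are . at generation 5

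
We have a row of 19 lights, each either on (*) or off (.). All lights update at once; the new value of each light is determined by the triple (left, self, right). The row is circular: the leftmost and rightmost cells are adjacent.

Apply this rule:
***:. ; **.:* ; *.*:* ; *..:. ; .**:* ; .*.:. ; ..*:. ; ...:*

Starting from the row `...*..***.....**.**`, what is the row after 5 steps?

step 1: .*....*.*.***.*****
step 2: *..**..*.**.***...*
step 3: *..**...*****.*.*.*
step 4: *..**.*.*...**.*.**
step 5: *..***.*..*.***.**.

*..***.*..*.***.**.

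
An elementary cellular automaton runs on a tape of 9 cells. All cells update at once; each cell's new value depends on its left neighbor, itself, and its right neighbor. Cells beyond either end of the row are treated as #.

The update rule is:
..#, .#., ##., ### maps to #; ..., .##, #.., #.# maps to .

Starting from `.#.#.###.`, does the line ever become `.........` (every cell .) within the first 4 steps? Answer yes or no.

no

.#.#..##.
.#.#.#.#.
.#.#.#.#.  (fixed point — unchanged through step 4)
step 4 is .#.#.#.#., still not uniform .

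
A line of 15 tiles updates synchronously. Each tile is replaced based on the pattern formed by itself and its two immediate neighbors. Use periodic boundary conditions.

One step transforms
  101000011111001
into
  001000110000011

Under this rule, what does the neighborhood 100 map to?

0

At position 3 the neighborhood is 100; the next row has 0 there.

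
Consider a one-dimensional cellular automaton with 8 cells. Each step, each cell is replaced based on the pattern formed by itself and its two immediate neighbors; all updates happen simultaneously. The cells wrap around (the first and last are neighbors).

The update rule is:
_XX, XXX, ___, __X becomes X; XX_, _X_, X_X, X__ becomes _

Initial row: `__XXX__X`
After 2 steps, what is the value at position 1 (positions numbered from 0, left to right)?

X

_XXX__X_
XXX__X__
position 1 holds X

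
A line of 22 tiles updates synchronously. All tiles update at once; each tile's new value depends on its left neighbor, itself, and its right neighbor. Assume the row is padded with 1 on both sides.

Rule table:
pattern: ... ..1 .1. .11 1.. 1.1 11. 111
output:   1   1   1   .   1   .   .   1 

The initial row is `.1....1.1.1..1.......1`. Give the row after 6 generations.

..1111..1..1...1...1..

generation 1: .111111.1.11111111111.
generation 2: ..1111..1..111111111..
generation 3: 11.11.11111.1111111.11
generation 4: 1......111...11111...1
generation 5: .111111.1.111.111.111.
generation 6: ..1111..1..1...1...1..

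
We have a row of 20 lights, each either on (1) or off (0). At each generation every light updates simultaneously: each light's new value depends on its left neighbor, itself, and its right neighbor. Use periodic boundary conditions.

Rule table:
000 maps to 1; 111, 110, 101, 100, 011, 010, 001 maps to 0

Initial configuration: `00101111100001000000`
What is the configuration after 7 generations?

10000000001100011111
00111111100001000000
10000000001100011111  (repeats generation 1; period 2)
generation 7: 10000000001100011111

10000000001100011111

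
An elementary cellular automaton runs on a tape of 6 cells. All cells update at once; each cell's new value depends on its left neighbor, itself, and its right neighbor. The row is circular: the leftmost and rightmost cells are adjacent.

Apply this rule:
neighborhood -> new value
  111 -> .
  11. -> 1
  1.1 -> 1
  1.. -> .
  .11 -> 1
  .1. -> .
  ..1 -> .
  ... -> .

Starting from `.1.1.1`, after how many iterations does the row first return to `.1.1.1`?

1.1.1.
.1.1.1

2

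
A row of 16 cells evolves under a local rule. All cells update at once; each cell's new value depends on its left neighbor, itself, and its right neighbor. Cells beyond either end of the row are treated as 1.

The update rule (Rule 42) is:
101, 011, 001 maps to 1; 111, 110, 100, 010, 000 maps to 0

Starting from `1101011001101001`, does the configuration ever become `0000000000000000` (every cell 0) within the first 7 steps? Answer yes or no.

0010110011010011
0101100110100110
1011001101001101
0110011010011011
1100110100110110
0001101001101101
0011010011011011
step 7 is 0011010011011011, still not uniform 0

no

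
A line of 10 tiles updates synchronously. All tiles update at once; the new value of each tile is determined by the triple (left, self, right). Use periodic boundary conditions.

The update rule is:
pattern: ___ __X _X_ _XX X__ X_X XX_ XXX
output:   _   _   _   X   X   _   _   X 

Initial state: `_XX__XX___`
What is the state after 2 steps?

_X_X_X_X__
________X_

________X_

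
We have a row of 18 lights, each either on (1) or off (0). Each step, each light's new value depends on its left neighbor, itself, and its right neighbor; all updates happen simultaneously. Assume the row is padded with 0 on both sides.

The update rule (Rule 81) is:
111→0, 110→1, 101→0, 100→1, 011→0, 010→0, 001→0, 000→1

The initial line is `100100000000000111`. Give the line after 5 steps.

010011111111110001
001000000000011100
100111111111000111
010000000001110001
001111111100011100

001111111100011100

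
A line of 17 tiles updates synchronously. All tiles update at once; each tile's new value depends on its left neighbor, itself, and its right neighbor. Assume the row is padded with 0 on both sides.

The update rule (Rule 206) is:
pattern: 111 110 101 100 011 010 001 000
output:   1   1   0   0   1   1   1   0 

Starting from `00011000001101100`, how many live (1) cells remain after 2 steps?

10

step 1: 00111000011101100
step 2: 01111000111101100
count of 1: 10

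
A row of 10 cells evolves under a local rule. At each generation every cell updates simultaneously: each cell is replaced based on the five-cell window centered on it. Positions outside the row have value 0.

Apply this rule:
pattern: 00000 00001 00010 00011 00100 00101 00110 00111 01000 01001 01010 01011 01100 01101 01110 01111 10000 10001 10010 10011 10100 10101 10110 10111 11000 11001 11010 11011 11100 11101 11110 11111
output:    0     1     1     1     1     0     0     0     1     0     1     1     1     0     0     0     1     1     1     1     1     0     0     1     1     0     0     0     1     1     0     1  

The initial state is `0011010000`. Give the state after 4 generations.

1111011011

1100011100
0111100111
1000101001
1111011011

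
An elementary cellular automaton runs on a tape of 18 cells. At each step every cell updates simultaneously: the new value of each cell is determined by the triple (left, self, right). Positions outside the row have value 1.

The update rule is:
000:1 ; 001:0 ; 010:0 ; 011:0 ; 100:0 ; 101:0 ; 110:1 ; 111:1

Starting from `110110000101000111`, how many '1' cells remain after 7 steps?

step 1: 110010110000010011
step 2: 110000010111000001
step 3: 110111000011011100
step 4: 110011011001001100
step 5: 110001001000000100
step 6: 110100000011110000
step 7: 110001111001110110
count of 1: 11

11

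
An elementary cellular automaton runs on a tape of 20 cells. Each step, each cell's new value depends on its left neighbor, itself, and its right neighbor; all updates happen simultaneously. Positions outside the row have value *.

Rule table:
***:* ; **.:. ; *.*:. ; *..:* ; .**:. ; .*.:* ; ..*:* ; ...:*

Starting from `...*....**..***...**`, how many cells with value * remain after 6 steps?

16

********..**.*.***.*
*******.**...*..*...
******....**********
*****.****.*********
****...**...********
***.***..***.*******
count of *: 16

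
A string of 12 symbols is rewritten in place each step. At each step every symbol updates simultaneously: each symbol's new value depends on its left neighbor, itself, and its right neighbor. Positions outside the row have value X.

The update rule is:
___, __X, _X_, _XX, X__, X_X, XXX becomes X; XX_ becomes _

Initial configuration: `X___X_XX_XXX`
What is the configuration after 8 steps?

_XXXXXXXXXXX

step 1: _XXXXXX_XXXX
step 2: XXXXXX_XXXXX
step 3: XXXXX_XXXXXX
step 4: XXXX_XXXXXXX
step 5: XXX_XXXXXXXX
step 6: XX_XXXXXXXXX
step 7: X_XXXXXXXXXX
step 8: _XXXXXXXXXXX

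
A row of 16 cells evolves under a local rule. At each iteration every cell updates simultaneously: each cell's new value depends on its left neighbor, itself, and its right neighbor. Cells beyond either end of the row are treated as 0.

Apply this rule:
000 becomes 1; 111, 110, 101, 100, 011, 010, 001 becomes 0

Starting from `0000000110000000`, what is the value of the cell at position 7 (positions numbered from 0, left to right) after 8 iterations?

1

1111110000111111
0000000110000000  (repeats iteration 0; period 2)
iteration 8: 0000000110000000
position 7 holds 1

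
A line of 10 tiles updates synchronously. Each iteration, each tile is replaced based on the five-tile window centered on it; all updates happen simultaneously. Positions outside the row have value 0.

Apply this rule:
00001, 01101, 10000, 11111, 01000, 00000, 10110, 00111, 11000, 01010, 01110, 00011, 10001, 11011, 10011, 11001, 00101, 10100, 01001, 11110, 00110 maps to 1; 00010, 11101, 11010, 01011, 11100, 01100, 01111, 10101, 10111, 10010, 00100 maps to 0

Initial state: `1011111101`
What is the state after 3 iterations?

1101100111

1000111001
0111110100
1101100111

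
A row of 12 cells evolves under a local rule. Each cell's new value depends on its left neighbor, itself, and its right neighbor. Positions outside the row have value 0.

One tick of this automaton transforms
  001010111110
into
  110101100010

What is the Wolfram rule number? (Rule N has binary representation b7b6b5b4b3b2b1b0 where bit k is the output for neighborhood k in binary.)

position 7: 111 → 0  (bit 7 = 0)
position 10: 110 → 1  (bit 6 = 1)
position 3: 101 → 1  (bit 5 = 1)
position 11: 100 → 0  (bit 4 = 0)
position 6: 011 → 1  (bit 3 = 1)
position 2: 010 → 0  (bit 2 = 0)
position 1: 001 → 1  (bit 1 = 1)
position 0: 000 → 1  (bit 0 = 1)
bits b7..b0 = 01101011 = 107

107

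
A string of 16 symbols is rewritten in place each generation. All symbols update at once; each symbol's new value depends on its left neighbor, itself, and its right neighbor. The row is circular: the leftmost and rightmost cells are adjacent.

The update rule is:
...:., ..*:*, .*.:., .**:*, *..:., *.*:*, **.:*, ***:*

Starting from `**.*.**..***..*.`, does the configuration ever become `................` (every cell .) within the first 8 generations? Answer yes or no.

no

generation 1: ***.***.****.*.*
generation 2: *************.**
generation 3: ****************
generation 4: ****************  (fixed point — unchanged through generation 8)
generation 8 is ****************, still not uniform .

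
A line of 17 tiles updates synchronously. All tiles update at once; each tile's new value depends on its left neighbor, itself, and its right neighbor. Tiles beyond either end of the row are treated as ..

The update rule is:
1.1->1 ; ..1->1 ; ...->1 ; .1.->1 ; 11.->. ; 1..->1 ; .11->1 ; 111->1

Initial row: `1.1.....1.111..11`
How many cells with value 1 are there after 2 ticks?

15

tick 1: 111111111111.111.
tick 2: 11111111111.111.1
count of 1: 15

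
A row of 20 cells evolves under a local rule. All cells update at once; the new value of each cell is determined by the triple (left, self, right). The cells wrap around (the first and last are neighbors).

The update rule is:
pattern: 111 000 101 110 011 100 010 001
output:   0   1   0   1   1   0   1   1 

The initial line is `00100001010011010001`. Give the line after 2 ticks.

01101111010111010111
01101001010101010101

01101001010101010101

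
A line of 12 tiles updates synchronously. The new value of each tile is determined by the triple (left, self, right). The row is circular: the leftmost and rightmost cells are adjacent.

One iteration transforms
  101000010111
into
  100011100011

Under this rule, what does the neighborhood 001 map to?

At position 6 the neighborhood is 001; the next row has 1 there.

1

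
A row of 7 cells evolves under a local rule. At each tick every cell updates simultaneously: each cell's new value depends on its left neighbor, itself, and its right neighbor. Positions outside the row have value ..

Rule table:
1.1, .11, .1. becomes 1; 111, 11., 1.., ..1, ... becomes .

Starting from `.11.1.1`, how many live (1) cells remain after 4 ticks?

1

.1.1111
.111...
.1.....
.1.....
count of 1: 1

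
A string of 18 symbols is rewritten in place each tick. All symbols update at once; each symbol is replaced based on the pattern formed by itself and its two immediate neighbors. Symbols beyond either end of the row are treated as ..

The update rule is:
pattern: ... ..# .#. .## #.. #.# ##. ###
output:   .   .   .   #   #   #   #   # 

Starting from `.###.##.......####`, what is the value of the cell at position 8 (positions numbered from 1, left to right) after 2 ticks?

#

.#######......####
.########.....####
position 8 holds #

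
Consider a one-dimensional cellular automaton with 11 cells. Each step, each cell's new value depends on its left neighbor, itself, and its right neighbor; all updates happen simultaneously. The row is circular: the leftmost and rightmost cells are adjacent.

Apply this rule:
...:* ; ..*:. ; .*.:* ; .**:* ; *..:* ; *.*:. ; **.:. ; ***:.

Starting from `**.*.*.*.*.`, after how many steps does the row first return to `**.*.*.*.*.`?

*..*.*.*.*.
**.*.*.*.*.

2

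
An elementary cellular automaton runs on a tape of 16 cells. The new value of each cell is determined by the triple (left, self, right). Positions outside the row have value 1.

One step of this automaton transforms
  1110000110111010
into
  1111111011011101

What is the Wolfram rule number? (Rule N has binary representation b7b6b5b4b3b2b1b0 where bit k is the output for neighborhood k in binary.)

position 0: 111 → 1  (bit 7 = 1)
position 2: 110 → 1  (bit 6 = 1)
position 9: 101 → 1  (bit 5 = 1)
position 3: 100 → 1  (bit 4 = 1)
position 7: 011 → 0  (bit 3 = 0)
position 14: 010 → 0  (bit 2 = 0)
position 6: 001 → 1  (bit 1 = 1)
position 4: 000 → 1  (bit 0 = 1)
bits b7..b0 = 11110011 = 243

243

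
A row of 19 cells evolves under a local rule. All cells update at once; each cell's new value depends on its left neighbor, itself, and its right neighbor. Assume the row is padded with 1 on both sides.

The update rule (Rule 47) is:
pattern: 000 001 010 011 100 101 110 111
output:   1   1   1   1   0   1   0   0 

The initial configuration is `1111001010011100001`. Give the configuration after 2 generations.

0000011110110001111
0111110001100111000

0111110001100111000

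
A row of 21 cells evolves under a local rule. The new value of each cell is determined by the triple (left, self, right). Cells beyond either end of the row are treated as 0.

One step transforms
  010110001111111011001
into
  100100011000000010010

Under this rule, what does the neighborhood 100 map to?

At position 5 the neighborhood is 100; the next row has 0 there.

0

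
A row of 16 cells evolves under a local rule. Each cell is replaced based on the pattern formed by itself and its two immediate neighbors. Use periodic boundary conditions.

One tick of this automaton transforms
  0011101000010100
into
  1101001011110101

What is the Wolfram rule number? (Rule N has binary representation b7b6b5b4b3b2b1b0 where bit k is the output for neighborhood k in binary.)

135

position 3: 111 → 1  (bit 7 = 1)
position 4: 110 → 0  (bit 6 = 0)
position 5: 101 → 0  (bit 5 = 0)
position 7: 100 → 0  (bit 4 = 0)
position 2: 011 → 0  (bit 3 = 0)
position 6: 010 → 1  (bit 2 = 1)
position 1: 001 → 1  (bit 1 = 1)
position 0: 000 → 1  (bit 0 = 1)
bits b7..b0 = 10000111 = 135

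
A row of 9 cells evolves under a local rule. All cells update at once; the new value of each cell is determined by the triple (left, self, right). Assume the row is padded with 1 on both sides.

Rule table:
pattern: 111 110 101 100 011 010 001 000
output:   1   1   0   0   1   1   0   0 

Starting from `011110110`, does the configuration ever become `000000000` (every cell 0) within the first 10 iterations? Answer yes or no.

iteration 1: 011110110  (fixed point — unchanged through iteration 10)
iteration 10 is 011110110, still not uniform 0

no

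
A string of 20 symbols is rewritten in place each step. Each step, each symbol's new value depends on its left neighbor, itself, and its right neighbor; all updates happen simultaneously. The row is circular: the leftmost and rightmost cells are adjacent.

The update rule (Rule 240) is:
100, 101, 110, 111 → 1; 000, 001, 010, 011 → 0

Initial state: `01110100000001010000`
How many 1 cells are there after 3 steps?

6

00111010000000101000
00011101000000010100
00001110100000001010
count of 1: 6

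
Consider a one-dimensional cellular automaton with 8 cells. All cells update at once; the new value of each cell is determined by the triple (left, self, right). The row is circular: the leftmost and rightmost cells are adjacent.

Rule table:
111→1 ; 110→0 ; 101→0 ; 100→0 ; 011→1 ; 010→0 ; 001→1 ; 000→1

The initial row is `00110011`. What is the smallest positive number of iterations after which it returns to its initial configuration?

4

iteration 1: 01100110
iteration 2: 11001100
iteration 3: 10011001
iteration 4: 00110011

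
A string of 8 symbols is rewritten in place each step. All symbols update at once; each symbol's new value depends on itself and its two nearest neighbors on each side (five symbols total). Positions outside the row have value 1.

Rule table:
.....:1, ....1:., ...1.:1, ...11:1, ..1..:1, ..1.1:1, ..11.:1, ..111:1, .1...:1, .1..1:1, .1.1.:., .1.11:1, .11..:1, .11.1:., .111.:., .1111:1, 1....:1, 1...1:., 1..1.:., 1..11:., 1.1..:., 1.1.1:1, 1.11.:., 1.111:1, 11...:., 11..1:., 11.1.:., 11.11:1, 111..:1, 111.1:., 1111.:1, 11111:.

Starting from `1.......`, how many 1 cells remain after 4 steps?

step 1: 1.1111.1
step 2: .1111.11
step 3: 1111.111
step 4: ..1.111.
count of 1: 4

4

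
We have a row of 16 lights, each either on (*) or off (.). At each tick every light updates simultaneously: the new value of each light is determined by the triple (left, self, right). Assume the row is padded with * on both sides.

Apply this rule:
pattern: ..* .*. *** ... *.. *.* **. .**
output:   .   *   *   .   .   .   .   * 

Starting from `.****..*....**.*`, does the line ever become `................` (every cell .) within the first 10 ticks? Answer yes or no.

.***...*....*..*
.**....*....*..*
.*.....*....*..*
.*.....*....*..*  (fixed point — unchanged through tick 10)
tick 10 is .*.....*....*..*, still not uniform .

no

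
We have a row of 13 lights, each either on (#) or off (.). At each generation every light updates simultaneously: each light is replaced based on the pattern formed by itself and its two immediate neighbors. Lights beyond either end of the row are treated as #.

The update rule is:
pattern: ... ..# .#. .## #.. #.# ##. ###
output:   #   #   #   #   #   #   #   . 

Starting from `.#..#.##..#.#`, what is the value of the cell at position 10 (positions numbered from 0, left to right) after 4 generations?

generation 1: #############
generation 2: .............
generation 3: #############  (repeats generation 1; period 2)
generation 4: .............
position 10 holds .

.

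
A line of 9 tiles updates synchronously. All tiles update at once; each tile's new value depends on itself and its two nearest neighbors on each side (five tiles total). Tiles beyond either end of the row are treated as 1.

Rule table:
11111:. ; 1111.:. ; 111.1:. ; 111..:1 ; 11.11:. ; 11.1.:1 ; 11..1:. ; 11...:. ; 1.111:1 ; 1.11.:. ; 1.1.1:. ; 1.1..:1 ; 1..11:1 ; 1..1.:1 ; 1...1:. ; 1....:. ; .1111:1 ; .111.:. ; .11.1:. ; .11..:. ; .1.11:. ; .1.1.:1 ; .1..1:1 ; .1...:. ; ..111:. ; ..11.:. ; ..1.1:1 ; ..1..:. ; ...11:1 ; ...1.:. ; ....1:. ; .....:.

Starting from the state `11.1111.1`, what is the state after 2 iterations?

iteration 1: ...11...1
iteration 2: ..1....1.

..1....1.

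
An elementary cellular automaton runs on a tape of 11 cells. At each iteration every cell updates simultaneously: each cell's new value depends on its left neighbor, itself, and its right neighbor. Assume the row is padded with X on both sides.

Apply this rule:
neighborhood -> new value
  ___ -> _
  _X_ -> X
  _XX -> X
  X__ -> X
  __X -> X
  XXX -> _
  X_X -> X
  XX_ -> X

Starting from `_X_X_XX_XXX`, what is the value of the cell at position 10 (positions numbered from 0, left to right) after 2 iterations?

X

XXXXXXXXX__
________XXX
position 10 holds X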